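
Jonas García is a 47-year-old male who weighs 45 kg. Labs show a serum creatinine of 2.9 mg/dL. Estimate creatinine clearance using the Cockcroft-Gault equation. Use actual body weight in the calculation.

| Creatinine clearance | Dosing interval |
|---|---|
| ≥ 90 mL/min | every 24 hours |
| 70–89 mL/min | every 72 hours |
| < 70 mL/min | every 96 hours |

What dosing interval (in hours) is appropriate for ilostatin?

CrCl = (140 − 47) × 45 / (72 × 2.9) = 4185.0 / 208.80 ≈ 20.0 mL/min
CrCl ≈ 20 mL/min → bracket < 70 mL/min → every 96 hours.

every 96 hours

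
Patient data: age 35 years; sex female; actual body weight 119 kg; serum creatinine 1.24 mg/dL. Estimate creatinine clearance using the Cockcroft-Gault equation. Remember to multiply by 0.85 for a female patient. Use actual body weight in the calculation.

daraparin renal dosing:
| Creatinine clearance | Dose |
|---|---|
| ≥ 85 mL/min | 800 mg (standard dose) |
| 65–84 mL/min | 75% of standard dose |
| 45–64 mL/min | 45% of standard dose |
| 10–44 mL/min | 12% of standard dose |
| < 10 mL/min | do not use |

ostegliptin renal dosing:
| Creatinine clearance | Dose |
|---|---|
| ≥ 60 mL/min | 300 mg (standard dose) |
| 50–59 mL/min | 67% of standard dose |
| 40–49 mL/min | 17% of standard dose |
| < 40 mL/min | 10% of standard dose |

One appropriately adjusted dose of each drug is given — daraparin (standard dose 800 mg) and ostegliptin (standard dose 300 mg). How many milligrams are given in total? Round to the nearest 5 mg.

CrCl = (140 − 35) × 119 / (72 × 1.24) × 0.85 = 12495.0 / 89.28 × 0.85 ≈ 119.0 mL/min
CrCl ≈ 119 mL/min.
daraparin: ≥ 85 mL/min → 100% of 800 mg = 800 mg.
ostegliptin: ≥ 60 mL/min → 100% of 300 mg = 300 mg.
Total = 800 + 300 = 1100 mg.

1100 mg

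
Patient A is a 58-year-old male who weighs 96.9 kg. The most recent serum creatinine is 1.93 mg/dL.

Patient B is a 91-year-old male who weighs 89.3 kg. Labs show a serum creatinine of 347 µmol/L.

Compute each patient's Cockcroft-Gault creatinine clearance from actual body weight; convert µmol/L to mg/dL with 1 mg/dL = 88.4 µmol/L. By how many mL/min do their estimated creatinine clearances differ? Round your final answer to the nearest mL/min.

42 mL/min

Patient A: CrCl = (140 − 58) × 96.9 / (72 × 1.93) = 7945.8 / 138.96 ≈ 57.2 mL/min
Patient B: SCr = 347 / 88.4 = 3.925 mg/dL
Patient B: CrCl = (140 − 91) × 89.3 / (72 × 3.925) = 4375.7 / 282.60 ≈ 15.5 mL/min
|57.2 − 15.5| = 41.7 mL/min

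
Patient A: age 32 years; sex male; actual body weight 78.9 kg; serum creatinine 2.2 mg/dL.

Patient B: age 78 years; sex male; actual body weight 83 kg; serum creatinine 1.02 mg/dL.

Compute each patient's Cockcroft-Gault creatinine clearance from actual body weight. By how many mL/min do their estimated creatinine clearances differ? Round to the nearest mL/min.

Patient A: CrCl = (140 − 32) × 78.9 / (72 × 2.2) = 8521.2 / 158.40 ≈ 53.8 mL/min
Patient B: CrCl = (140 − 78) × 83 / (72 × 1.02) = 5146.0 / 73.44 ≈ 70.1 mL/min
|53.8 − 70.1| = 16.3 mL/min

16 mL/min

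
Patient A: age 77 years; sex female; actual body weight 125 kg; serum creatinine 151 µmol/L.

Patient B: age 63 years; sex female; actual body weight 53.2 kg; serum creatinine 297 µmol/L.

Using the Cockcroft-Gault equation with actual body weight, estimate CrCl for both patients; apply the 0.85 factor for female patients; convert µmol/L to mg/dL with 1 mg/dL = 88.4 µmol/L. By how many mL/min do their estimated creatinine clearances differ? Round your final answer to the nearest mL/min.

40 mL/min

Patient A: SCr = 151 / 88.4 = 1.708 mg/dL
Patient A: CrCl = (140 − 77) × 125 / (72 × 1.708) × 0.85 = 7875.0 / 122.98 × 0.85 ≈ 54.4 mL/min
Patient B: SCr = 297 / 88.4 = 3.36 mg/dL
Patient B: CrCl = (140 − 63) × 53.2 / (72 × 3.36) × 0.85 = 4096.4 / 241.92 × 0.85 ≈ 14.4 mL/min
|54.4 − 14.4| = 40.0 mL/min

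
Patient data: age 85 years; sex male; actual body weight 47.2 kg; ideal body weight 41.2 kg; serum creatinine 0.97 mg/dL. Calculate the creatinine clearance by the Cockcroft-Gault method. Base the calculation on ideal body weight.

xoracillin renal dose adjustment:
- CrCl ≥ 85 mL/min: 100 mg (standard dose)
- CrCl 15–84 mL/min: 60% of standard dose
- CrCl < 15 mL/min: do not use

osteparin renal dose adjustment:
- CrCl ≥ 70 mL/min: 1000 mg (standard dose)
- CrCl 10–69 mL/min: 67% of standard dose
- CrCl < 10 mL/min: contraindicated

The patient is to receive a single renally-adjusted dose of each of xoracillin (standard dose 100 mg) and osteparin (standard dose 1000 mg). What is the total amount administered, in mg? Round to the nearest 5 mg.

730 mg

CrCl = (140 − 85) × 41.2 / (72 × 0.97) = 2266.0 / 69.84 ≈ 32.4 mL/min
CrCl ≈ 32 mL/min.
xoracillin: 15–84 mL/min → 60% of 100 mg = 60 mg.
osteparin: 10–69 mL/min → 67% of 1000 mg = 670 mg.
Total = 60 + 670 = 730 mg.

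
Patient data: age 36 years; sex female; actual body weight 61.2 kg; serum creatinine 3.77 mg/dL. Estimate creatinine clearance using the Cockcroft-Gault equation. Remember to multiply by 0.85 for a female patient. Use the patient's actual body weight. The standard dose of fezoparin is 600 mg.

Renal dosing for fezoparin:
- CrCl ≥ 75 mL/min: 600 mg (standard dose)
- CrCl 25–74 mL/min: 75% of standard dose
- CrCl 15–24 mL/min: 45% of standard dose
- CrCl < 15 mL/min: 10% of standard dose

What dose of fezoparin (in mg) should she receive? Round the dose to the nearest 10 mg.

270 mg

CrCl = (140 − 36) × 61.2 / (72 × 3.77) × 0.85 = 6364.8 / 271.44 × 0.85 ≈ 19.9 mL/min
CrCl ≈ 20 mL/min → bracket 15–24 mL/min.
45% of 600 mg = 270 mg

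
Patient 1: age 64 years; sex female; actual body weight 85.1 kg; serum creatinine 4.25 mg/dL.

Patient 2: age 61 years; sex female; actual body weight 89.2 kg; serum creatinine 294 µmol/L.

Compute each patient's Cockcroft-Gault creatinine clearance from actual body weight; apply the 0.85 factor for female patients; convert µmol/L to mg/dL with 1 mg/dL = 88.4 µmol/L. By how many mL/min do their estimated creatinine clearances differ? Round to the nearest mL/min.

7 mL/min

Patient 1: CrCl = (140 − 64) × 85.1 / (72 × 4.25) × 0.85 = 6467.6 / 306.00 × 0.85 ≈ 18.0 mL/min
Patient 2: SCr = 294 / 88.4 = 3.326 mg/dL
Patient 2: CrCl = (140 − 61) × 89.2 / (72 × 3.326) × 0.85 = 7046.8 / 239.47 × 0.85 ≈ 25.0 mL/min
|18.0 − 25.0| = 7.0 mL/min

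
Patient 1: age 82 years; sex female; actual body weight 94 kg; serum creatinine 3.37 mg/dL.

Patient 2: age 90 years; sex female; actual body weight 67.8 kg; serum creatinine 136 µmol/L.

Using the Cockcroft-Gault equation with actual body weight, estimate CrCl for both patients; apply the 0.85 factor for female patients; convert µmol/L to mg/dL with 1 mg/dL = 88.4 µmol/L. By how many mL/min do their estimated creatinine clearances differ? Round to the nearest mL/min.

7 mL/min

Patient 1: CrCl = (140 − 82) × 94 / (72 × 3.37) × 0.85 = 5452.0 / 242.64 × 0.85 ≈ 19.1 mL/min
Patient 2: SCr = 136 / 88.4 = 1.538 mg/dL
Patient 2: CrCl = (140 − 90) × 67.8 / (72 × 1.538) × 0.85 = 3390.0 / 110.74 × 0.85 ≈ 26.0 mL/min
|19.1 − 26.0| = 6.9 mL/min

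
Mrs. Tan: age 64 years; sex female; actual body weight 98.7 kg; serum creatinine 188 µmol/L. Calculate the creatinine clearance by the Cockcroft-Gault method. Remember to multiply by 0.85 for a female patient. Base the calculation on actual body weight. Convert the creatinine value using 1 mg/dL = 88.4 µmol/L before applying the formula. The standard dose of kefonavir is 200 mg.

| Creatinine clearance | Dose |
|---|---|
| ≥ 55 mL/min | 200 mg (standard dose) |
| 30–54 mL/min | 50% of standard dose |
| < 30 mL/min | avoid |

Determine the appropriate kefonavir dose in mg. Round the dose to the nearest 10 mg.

SCr = 188 / 88.4 = 2.127 mg/dL
CrCl = (140 − 64) × 98.7 / (72 × 2.127) × 0.85 = 7501.2 / 153.14 × 0.85 ≈ 41.6 mL/min
CrCl ≈ 42 mL/min → bracket 30–54 mL/min.
50% of 200 mg = 100 mg

100 mg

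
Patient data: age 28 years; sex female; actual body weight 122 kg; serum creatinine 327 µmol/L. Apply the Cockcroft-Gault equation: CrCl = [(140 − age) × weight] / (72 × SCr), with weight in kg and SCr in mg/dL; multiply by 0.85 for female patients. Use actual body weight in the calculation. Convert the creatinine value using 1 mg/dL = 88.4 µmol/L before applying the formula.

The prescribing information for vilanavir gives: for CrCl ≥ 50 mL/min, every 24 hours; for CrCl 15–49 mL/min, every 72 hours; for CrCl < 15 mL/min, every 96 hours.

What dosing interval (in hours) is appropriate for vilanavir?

SCr = 327 / 88.4 = 3.699 mg/dL
CrCl = (140 − 28) × 122 / (72 × 3.699) × 0.85 = 13664.0 / 266.33 × 0.85 ≈ 43.6 mL/min
CrCl ≈ 44 mL/min → bracket 15–49 mL/min → every 72 hours.

every 72 hours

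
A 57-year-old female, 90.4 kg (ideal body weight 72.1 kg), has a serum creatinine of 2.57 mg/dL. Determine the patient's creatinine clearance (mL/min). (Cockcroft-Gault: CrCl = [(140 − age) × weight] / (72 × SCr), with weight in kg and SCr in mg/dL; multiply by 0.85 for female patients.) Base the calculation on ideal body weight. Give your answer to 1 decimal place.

CrCl = (140 − 57) × 72.1 / (72 × 2.57) × 0.85 = 5984.3 / 185.04 × 0.85 ≈ 27.5 mL/min

27.5 mL/min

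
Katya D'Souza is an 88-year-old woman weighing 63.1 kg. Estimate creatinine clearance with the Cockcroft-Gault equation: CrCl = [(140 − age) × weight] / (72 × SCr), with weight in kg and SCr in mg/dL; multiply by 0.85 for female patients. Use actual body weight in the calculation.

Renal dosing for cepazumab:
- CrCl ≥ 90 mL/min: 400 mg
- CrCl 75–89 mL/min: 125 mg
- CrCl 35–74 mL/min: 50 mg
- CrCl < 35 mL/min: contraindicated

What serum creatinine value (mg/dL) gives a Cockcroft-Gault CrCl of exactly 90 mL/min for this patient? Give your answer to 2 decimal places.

0.43 mg/dL

Standard dose requires CrCl ≥ 90 mL/min.
Set (140 − 88) × 63.1 × 0.85 / (72 × SCr) = 90
SCr = (140 − 88) × 63.1 × 0.85 / (72 × 90) = 0.430 mg/dL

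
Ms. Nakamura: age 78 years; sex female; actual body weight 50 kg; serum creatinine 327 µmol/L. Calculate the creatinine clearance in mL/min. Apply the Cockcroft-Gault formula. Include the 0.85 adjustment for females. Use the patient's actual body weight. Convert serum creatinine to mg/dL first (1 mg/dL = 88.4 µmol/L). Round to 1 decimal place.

SCr = 327 / 88.4 = 3.699 mg/dL
CrCl = (140 − 78) × 50 / (72 × 3.699) × 0.85 = 3100.0 / 266.33 × 0.85 ≈ 9.9 mL/min

9.9 mL/min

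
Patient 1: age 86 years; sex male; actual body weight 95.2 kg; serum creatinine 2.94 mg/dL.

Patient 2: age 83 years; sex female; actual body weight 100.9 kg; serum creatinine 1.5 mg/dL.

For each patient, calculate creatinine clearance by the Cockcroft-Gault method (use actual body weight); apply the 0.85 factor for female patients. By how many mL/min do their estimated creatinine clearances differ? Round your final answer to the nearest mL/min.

21 mL/min

Patient 1: CrCl = (140 − 86) × 95.2 / (72 × 2.94) = 5140.8 / 211.68 ≈ 24.3 mL/min
Patient 2: CrCl = (140 − 83) × 100.9 / (72 × 1.5) × 0.85 = 5751.3 / 108.00 × 0.85 ≈ 45.3 mL/min
|24.3 − 45.3| = 21.0 mL/min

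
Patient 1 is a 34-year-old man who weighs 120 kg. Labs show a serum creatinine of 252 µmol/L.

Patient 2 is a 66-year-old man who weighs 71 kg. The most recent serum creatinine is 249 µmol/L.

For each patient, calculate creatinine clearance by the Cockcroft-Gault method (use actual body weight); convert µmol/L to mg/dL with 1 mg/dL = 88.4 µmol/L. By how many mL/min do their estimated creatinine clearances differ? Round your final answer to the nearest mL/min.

36 mL/min

Patient 1: SCr = 252 / 88.4 = 2.851 mg/dL
Patient 1: CrCl = (140 − 34) × 120 / (72 × 2.851) = 12720.0 / 205.27 ≈ 62.0 mL/min
Patient 2: SCr = 249 / 88.4 = 2.817 mg/dL
Patient 2: CrCl = (140 − 66) × 71 / (72 × 2.817) = 5254.0 / 202.82 ≈ 25.9 mL/min
|62.0 − 25.9| = 36.1 mL/min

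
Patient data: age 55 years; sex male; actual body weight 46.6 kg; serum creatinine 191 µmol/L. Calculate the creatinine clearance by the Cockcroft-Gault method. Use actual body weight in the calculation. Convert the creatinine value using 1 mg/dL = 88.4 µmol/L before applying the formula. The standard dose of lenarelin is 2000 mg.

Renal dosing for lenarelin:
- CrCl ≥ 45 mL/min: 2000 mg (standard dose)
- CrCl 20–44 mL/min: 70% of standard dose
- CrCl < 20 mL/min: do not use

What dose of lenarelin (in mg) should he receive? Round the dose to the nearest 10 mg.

SCr = 191 / 88.4 = 2.161 mg/dL
CrCl = (140 − 55) × 46.6 / (72 × 2.161) = 3961.0 / 155.59 ≈ 25.5 mL/min
CrCl ≈ 25 mL/min → bracket 20–44 mL/min.
70% of 2000 mg = 1400 mg

1400 mg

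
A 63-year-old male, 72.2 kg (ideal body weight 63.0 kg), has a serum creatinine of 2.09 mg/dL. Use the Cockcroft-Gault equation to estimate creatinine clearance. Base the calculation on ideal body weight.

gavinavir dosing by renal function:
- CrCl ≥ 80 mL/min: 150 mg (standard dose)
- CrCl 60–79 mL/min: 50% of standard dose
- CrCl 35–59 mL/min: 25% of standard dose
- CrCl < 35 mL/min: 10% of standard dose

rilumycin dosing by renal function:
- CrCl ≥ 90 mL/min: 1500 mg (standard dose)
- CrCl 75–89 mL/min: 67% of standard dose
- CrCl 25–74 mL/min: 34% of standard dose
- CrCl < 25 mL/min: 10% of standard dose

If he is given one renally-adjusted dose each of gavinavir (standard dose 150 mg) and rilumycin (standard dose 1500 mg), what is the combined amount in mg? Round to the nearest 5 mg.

525 mg

CrCl = (140 − 63) × 63 / (72 × 2.09) = 4851.0 / 150.48 ≈ 32.2 mL/min
CrCl ≈ 32 mL/min.
gavinavir: < 35 mL/min → 10% of 150 mg = 15 mg.
rilumycin: 25–74 mL/min → 34% of 1500 mg = 510 mg.
Total = 15 + 510 = 525 mg.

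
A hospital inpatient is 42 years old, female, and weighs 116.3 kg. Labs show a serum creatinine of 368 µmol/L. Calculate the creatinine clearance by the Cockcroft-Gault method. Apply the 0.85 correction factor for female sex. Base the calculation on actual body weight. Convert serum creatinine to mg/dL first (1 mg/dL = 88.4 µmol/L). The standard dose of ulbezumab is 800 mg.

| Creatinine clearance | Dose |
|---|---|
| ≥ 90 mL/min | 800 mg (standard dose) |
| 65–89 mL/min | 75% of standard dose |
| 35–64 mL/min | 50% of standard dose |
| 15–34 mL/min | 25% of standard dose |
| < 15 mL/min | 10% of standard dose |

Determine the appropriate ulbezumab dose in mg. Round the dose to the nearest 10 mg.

200 mg

SCr = 368 / 88.4 = 4.163 mg/dL
CrCl = (140 − 42) × 116.3 / (72 × 4.163) × 0.85 = 11397.4 / 299.74 × 0.85 ≈ 32.3 mL/min
CrCl ≈ 32 mL/min → bracket 15–34 mL/min.
25% of 800 mg = 200 mg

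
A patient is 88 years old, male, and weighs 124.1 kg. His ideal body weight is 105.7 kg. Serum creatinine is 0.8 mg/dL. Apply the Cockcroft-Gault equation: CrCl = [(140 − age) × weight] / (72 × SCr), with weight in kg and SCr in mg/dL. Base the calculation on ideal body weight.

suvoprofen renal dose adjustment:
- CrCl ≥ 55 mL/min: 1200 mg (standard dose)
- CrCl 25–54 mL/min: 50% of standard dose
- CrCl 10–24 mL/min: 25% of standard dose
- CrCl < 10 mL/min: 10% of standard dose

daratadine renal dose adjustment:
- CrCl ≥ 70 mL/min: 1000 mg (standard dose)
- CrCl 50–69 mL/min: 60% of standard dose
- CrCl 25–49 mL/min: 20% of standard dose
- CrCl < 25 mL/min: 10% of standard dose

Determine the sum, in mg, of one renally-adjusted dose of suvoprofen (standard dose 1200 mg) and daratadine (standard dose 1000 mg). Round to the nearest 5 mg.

2200 mg

CrCl = (140 − 88) × 105.7 / (72 × 0.8) = 5496.4 / 57.60 ≈ 95.4 mL/min
CrCl ≈ 95 mL/min.
suvoprofen: ≥ 55 mL/min → 100% of 1200 mg = 1200 mg.
daratadine: ≥ 70 mL/min → 100% of 1000 mg = 1000 mg.
Total = 1200 + 1000 = 2200 mg.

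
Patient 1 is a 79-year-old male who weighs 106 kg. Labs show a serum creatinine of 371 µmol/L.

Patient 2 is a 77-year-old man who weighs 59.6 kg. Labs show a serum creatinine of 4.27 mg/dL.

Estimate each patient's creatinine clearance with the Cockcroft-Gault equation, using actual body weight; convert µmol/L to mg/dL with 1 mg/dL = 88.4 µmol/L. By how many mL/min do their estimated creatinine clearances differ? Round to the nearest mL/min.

9 mL/min

Patient 1: SCr = 371 / 88.4 = 4.197 mg/dL
Patient 1: CrCl = (140 − 79) × 106 / (72 × 4.197) = 6466.0 / 302.18 ≈ 21.4 mL/min
Patient 2: CrCl = (140 − 77) × 59.6 / (72 × 4.27) = 3754.8 / 307.44 ≈ 12.2 mL/min
|21.4 − 12.2| = 9.2 mL/min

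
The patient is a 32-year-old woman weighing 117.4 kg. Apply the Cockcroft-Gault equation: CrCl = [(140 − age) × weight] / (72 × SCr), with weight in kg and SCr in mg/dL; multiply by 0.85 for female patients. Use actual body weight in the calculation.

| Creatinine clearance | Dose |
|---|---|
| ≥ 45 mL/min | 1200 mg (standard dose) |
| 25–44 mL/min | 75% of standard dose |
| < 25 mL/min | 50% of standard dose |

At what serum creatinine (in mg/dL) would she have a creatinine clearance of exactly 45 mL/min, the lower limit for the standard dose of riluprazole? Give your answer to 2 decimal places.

Standard dose requires CrCl ≥ 45 mL/min.
Set (140 − 32) × 117.4 × 0.85 / (72 × SCr) = 45
SCr = (140 − 32) × 117.4 × 0.85 / (72 × 45) = 3.326 mg/dL

3.33 mg/dL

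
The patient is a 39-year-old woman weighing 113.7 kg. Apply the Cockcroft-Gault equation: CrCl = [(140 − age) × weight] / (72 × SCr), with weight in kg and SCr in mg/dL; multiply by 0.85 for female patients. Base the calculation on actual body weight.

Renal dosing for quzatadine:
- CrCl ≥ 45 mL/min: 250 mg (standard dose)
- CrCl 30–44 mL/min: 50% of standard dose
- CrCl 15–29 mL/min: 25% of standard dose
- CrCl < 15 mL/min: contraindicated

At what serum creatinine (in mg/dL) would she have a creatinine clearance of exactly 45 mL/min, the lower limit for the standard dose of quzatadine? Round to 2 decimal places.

Standard dose requires CrCl ≥ 45 mL/min.
Set (140 − 39) × 113.7 × 0.85 / (72 × SCr) = 45
SCr = (140 − 39) × 113.7 × 0.85 / (72 × 45) = 3.013 mg/dL

3.01 mg/dL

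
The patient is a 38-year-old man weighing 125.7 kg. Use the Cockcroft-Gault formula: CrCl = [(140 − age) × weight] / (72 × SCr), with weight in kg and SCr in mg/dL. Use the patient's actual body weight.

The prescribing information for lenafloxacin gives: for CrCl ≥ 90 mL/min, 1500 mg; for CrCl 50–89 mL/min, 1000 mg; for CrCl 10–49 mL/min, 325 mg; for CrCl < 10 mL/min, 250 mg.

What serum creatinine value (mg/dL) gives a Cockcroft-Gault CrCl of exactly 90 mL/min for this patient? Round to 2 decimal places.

Standard dose requires CrCl ≥ 90 mL/min.
Set (140 − 38) × 125.7 / (72 × SCr) = 90
SCr = (140 − 38) × 125.7 / (72 × 90) = 1.979 mg/dL

1.98 mg/dL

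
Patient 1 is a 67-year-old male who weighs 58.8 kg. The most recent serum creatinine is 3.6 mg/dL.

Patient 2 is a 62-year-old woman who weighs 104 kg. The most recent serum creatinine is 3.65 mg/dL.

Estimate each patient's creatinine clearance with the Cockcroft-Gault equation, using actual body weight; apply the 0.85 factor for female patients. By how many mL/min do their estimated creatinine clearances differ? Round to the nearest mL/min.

10 mL/min

Patient 1: CrCl = (140 − 67) × 58.8 / (72 × 3.6) = 4292.4 / 259.20 ≈ 16.6 mL/min
Patient 2: CrCl = (140 − 62) × 104 / (72 × 3.65) × 0.85 = 8112.0 / 262.80 × 0.85 ≈ 26.2 mL/min
|16.6 − 26.2| = 9.6 mL/min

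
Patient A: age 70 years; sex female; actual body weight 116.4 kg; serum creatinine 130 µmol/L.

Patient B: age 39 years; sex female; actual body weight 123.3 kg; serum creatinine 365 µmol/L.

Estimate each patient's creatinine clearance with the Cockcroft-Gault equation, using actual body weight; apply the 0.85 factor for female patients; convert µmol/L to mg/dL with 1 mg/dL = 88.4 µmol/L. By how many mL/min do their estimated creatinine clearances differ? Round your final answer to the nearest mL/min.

30 mL/min

Patient A: SCr = 130 / 88.4 = 1.471 mg/dL
Patient A: CrCl = (140 − 70) × 116.4 / (72 × 1.471) × 0.85 = 8148.0 / 105.91 × 0.85 ≈ 65.4 mL/min
Patient B: SCr = 365 / 88.4 = 4.129 mg/dL
Patient B: CrCl = (140 − 39) × 123.3 / (72 × 4.129) × 0.85 = 12453.3 / 297.29 × 0.85 ≈ 35.6 mL/min
|65.4 − 35.6| = 29.8 mL/min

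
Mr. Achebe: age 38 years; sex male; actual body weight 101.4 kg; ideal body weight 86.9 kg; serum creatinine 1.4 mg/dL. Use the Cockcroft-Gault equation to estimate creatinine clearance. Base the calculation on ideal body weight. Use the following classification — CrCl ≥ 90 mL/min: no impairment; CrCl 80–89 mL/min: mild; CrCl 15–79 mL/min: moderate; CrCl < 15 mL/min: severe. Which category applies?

CrCl = (140 − 38) × 86.9 / (72 × 1.4) = 8863.8 / 100.80 ≈ 87.9 mL/min
88 mL/min falls in the 'mild' range.

mild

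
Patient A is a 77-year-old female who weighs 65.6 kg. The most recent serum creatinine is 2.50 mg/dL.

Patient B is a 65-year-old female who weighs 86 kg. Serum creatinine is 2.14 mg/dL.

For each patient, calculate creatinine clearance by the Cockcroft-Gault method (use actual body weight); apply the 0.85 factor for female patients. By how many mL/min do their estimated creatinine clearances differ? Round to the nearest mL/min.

16 mL/min

Patient A: CrCl = (140 − 77) × 65.6 / (72 × 2.5) × 0.85 = 4132.8 / 180.00 × 0.85 ≈ 19.5 mL/min
Patient B: CrCl = (140 − 65) × 86 / (72 × 2.14) × 0.85 = 6450.0 / 154.08 × 0.85 ≈ 35.6 mL/min
|19.5 − 35.6| = 16.1 mL/min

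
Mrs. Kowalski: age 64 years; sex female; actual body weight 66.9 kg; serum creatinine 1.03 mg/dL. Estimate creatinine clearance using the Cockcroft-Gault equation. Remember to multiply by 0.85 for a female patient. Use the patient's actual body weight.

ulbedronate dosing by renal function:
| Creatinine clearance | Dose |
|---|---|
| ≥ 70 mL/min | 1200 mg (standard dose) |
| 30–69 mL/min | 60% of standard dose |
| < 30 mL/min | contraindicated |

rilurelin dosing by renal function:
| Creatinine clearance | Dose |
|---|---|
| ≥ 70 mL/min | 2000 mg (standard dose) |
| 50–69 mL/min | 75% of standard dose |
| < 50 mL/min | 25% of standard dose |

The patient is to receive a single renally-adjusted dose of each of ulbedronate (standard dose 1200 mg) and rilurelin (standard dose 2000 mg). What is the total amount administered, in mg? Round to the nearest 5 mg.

2220 mg

CrCl = (140 − 64) × 66.9 / (72 × 1.03) × 0.85 = 5084.4 / 74.16 × 0.85 ≈ 58.3 mL/min
CrCl ≈ 58 mL/min.
ulbedronate: 30–69 mL/min → 60% of 1200 mg = 720 mg.
rilurelin: 50–69 mL/min → 75% of 2000 mg = 1500 mg.
Total = 720 + 1500 = 2220 mg.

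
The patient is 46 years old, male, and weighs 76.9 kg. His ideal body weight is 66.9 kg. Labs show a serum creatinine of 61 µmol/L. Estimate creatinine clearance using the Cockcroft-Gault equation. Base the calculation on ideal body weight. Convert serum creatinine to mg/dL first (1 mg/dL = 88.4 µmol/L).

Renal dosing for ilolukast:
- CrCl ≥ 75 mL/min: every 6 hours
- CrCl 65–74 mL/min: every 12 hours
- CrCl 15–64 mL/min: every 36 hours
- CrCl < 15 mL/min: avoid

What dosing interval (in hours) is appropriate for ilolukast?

every 6 hours

SCr = 61 / 88.4 = 0.69 mg/dL
CrCl = (140 − 46) × 66.9 / (72 × 0.69) = 6288.6 / 49.68 ≈ 126.6 mL/min
CrCl ≈ 127 mL/min → bracket ≥ 75 mL/min → every 6 hours.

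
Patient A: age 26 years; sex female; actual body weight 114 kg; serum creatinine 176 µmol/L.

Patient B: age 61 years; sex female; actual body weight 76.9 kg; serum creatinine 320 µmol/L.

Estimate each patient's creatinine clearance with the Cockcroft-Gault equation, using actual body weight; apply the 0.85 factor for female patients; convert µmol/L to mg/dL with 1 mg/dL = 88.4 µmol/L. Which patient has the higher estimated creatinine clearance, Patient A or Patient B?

Patient A

Patient A: SCr = 176 / 88.4 = 1.991 mg/dL
Patient A: CrCl = (140 − 26) × 114 / (72 × 1.991) × 0.85 = 12996.0 / 143.35 × 0.85 ≈ 77.1 mL/min
Patient B: SCr = 320 / 88.4 = 3.62 mg/dL
Patient B: CrCl = (140 − 61) × 76.9 / (72 × 3.62) × 0.85 = 6075.1 / 260.64 × 0.85 ≈ 19.8 mL/min
77.1 vs 19.8 mL/min → Patient A is higher.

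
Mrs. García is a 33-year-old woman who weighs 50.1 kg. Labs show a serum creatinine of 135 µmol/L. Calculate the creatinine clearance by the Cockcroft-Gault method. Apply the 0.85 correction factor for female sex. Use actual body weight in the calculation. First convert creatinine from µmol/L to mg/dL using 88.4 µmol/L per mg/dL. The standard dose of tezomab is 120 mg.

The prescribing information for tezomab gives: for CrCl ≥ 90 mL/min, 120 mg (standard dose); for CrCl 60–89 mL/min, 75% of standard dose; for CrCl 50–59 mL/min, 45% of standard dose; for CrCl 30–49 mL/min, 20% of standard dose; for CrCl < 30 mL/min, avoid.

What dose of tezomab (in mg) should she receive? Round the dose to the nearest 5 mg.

SCr = 135 / 88.4 = 1.527 mg/dL
CrCl = (140 − 33) × 50.1 / (72 × 1.527) × 0.85 = 5360.7 / 109.94 × 0.85 ≈ 41.4 mL/min
CrCl ≈ 41 mL/min → bracket 30–49 mL/min.
20% of 120 mg = 24 mg → 25 mg

25 mg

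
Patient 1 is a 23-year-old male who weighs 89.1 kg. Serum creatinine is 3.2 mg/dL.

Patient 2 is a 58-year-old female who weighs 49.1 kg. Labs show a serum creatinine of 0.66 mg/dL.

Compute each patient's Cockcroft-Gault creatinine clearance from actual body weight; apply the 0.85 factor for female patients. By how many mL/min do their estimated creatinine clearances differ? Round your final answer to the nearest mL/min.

27 mL/min

Patient 1: CrCl = (140 − 23) × 89.1 / (72 × 3.2) = 10424.7 / 230.40 ≈ 45.2 mL/min
Patient 2: CrCl = (140 − 58) × 49.1 / (72 × 0.66) × 0.85 = 4026.2 / 47.52 × 0.85 ≈ 72.0 mL/min
|45.2 − 72.0| = 26.8 mL/min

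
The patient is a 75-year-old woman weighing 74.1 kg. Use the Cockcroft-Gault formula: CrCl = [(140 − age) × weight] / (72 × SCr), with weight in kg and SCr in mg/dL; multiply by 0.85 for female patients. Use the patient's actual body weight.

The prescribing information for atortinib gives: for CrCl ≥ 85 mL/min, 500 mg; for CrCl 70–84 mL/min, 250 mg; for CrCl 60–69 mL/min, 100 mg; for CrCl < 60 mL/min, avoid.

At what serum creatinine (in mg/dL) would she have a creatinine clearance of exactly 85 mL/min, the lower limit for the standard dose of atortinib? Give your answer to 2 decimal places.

Standard dose requires CrCl ≥ 85 mL/min.
Set (140 − 75) × 74.1 × 0.85 / (72 × SCr) = 85
SCr = (140 − 75) × 74.1 × 0.85 / (72 × 85) = 0.669 mg/dL

0.67 mg/dL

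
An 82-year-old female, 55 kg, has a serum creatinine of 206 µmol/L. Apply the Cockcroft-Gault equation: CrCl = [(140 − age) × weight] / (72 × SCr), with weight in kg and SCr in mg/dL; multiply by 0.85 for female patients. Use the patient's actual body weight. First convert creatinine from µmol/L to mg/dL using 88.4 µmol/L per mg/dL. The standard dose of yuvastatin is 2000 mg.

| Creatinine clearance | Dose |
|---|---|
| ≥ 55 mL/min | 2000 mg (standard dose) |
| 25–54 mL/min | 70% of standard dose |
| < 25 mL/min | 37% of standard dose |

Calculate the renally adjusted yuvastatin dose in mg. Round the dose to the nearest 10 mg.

740 mg

SCr = 206 / 88.4 = 2.33 mg/dL
CrCl = (140 − 82) × 55 / (72 × 2.33) × 0.85 = 3190.0 / 167.76 × 0.85 ≈ 16.2 mL/min
CrCl ≈ 16 mL/min → bracket < 25 mL/min.
37% of 2000 mg = 740 mg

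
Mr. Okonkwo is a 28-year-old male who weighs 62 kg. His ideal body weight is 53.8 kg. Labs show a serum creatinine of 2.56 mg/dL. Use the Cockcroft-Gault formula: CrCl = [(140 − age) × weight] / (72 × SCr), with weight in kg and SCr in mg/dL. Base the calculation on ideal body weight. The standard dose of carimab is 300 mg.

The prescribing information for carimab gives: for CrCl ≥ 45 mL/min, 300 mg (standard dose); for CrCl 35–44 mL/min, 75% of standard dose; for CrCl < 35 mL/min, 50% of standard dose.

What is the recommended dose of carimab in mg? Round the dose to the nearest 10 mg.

150 mg

CrCl = (140 − 28) × 53.8 / (72 × 2.56) = 6025.6 / 184.32 ≈ 32.7 mL/min
CrCl ≈ 33 mL/min → bracket < 35 mL/min.
50% of 300 mg = 150 mg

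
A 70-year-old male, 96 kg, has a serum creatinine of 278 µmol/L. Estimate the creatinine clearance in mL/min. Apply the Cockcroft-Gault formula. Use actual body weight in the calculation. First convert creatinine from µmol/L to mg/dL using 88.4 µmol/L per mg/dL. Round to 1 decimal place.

29.7 mL/min

SCr = 278 / 88.4 = 3.145 mg/dL
CrCl = (140 − 70) × 96 / (72 × 3.145) = 6720.0 / 226.44 ≈ 29.7 mL/min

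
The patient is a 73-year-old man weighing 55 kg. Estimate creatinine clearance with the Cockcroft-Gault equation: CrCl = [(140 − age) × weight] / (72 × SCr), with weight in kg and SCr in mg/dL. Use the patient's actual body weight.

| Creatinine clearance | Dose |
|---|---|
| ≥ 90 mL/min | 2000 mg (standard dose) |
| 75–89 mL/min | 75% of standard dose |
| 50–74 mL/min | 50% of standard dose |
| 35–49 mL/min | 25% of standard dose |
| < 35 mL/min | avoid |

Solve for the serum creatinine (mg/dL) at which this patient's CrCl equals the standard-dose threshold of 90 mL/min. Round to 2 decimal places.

0.57 mg/dL

Standard dose requires CrCl ≥ 90 mL/min.
Set (140 − 73) × 55 / (72 × SCr) = 90
SCr = (140 − 73) × 55 / (72 × 90) = 0.569 mg/dL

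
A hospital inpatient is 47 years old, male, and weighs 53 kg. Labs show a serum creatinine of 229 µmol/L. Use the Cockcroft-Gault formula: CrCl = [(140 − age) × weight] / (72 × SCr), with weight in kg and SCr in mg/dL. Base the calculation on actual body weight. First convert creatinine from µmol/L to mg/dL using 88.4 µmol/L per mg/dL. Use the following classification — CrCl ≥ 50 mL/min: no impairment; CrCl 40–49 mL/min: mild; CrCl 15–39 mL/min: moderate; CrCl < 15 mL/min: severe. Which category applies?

SCr = 229 / 88.4 = 2.59 mg/dL
CrCl = (140 − 47) × 53 / (72 × 2.59) = 4929.0 / 186.48 ≈ 26.4 mL/min
26 mL/min falls in the 'moderate' range.

moderate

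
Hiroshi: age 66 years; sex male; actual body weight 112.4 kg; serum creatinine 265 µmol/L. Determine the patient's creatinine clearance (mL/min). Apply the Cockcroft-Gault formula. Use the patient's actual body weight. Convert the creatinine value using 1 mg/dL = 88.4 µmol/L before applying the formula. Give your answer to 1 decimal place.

SCr = 265 / 88.4 = 2.998 mg/dL
CrCl = (140 − 66) × 112.4 / (72 × 2.998) = 8317.6 / 215.86 ≈ 38.5 mL/min

38.5 mL/min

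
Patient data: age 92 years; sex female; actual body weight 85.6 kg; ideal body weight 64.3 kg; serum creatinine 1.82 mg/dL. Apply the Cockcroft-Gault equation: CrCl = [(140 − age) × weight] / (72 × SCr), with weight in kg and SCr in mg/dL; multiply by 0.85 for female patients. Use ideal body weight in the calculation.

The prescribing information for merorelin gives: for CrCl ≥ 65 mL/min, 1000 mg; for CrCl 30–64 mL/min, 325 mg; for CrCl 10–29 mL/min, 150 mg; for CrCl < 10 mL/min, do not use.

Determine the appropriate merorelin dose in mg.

150 mg

CrCl = (140 − 92) × 64.3 / (72 × 1.82) × 0.85 = 3086.4 / 131.04 × 0.85 ≈ 20.0 mL/min
CrCl ≈ 20 mL/min → bracket 10–29 mL/min.
Dose for this bracket: 150 mg.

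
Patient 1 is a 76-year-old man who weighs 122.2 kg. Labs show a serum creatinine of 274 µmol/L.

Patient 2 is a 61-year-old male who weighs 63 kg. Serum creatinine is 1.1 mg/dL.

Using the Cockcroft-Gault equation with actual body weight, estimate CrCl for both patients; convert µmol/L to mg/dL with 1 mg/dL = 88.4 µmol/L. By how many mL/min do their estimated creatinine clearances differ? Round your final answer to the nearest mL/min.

28 mL/min

Patient 1: SCr = 274 / 88.4 = 3.1 mg/dL
Patient 1: CrCl = (140 − 76) × 122.2 / (72 × 3.1) = 7820.8 / 223.20 ≈ 35.0 mL/min
Patient 2: CrCl = (140 − 61) × 63 / (72 × 1.1) = 4977.0 / 79.20 ≈ 62.8 mL/min
|35.0 − 62.8| = 27.8 mL/min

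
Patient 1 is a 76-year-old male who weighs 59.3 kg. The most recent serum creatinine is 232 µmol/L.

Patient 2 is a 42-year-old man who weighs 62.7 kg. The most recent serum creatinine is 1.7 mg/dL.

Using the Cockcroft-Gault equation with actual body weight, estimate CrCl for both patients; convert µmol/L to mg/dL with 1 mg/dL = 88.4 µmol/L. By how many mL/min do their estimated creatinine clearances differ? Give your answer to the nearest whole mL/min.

30 mL/min

Patient 1: SCr = 232 / 88.4 = 2.624 mg/dL
Patient 1: CrCl = (140 − 76) × 59.3 / (72 × 2.624) = 3795.2 / 188.93 ≈ 20.1 mL/min
Patient 2: CrCl = (140 − 42) × 62.7 / (72 × 1.7) = 6144.6 / 122.40 ≈ 50.2 mL/min
|20.1 − 50.2| = 30.1 mL/min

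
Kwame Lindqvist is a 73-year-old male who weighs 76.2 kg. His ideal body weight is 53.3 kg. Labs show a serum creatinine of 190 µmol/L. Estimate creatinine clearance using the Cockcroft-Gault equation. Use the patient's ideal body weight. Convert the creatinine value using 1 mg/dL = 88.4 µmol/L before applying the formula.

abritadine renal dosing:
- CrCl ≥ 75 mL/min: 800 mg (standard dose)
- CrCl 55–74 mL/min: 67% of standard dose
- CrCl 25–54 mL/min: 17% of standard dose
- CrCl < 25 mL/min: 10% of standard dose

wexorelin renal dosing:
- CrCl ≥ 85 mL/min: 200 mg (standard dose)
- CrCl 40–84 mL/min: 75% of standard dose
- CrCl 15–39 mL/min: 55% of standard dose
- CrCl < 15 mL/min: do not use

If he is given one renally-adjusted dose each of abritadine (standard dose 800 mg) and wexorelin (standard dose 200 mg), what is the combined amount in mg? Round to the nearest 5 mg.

SCr = 190 / 88.4 = 2.149 mg/dL
CrCl = (140 − 73) × 53.3 / (72 × 2.149) = 3571.1 / 154.73 ≈ 23.1 mL/min
CrCl ≈ 23 mL/min.
abritadine: < 25 mL/min → 10% of 800 mg = 80 mg.
wexorelin: 15–39 mL/min → 55% of 200 mg = 110 mg.
Total = 80 + 110 = 190 mg.

190 mg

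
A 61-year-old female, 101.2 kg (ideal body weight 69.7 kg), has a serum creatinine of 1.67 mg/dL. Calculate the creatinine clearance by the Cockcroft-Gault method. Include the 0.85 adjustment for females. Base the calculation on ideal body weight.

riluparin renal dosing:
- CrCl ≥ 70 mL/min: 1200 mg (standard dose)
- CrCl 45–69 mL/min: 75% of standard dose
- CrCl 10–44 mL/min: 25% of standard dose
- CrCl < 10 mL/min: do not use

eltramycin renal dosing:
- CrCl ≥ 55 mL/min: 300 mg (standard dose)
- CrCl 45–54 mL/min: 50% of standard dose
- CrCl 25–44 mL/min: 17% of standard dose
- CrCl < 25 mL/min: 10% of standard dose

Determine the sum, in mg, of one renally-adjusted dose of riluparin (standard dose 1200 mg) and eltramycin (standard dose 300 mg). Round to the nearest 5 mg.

CrCl = (140 − 61) × 69.7 / (72 × 1.67) × 0.85 = 5506.3 / 120.24 × 0.85 ≈ 38.9 mL/min
CrCl ≈ 39 mL/min.
riluparin: 10–44 mL/min → 25% of 1200 mg = 300 mg.
eltramycin: 25–44 mL/min → 17% of 300 mg = 51 mg.
Total = 300 + 51 = 351 mg.

350 mg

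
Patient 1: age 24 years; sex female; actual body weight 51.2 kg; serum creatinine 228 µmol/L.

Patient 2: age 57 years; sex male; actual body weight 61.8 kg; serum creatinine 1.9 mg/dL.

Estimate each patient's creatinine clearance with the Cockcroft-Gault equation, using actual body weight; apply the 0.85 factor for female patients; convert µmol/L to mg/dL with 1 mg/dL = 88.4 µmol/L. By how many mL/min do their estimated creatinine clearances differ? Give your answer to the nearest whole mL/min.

10 mL/min

Patient 1: SCr = 228 / 88.4 = 2.579 mg/dL
Patient 1: CrCl = (140 − 24) × 51.2 / (72 × 2.579) × 0.85 = 5939.2 / 185.69 × 0.85 ≈ 27.2 mL/min
Patient 2: CrCl = (140 − 57) × 61.8 / (72 × 1.9) = 5129.4 / 136.80 ≈ 37.5 mL/min
|27.2 − 37.5| = 10.3 mL/min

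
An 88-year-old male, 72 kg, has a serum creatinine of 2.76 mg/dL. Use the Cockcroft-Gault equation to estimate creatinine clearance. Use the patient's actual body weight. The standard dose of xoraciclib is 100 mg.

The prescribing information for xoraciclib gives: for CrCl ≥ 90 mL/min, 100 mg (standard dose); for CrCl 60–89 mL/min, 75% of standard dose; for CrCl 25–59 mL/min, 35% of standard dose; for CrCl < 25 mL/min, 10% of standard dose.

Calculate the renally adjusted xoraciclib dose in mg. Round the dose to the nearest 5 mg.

10 mg

CrCl = (140 − 88) × 72 / (72 × 2.76) = 3744.0 / 198.72 ≈ 18.8 mL/min
CrCl ≈ 19 mL/min → bracket < 25 mL/min.
10% of 100 mg = 10 mg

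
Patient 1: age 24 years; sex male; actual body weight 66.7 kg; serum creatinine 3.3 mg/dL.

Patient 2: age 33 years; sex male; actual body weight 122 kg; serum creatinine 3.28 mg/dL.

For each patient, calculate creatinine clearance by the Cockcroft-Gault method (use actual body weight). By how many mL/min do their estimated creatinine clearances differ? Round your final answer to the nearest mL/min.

23 mL/min

Patient 1: CrCl = (140 − 24) × 66.7 / (72 × 3.3) = 7737.2 / 237.60 ≈ 32.6 mL/min
Patient 2: CrCl = (140 − 33) × 122 / (72 × 3.28) = 13054.0 / 236.16 ≈ 55.3 mL/min
|32.6 − 55.3| = 22.7 mL/min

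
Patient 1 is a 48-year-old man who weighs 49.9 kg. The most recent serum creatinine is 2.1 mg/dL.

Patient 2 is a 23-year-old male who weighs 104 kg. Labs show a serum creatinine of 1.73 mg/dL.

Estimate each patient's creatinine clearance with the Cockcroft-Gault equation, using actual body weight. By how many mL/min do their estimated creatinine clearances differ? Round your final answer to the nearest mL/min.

67 mL/min

Patient 1: CrCl = (140 − 48) × 49.9 / (72 × 2.1) = 4590.8 / 151.20 ≈ 30.4 mL/min
Patient 2: CrCl = (140 − 23) × 104 / (72 × 1.73) = 12168.0 / 124.56 ≈ 97.7 mL/min
|30.4 − 97.7| = 67.3 mL/min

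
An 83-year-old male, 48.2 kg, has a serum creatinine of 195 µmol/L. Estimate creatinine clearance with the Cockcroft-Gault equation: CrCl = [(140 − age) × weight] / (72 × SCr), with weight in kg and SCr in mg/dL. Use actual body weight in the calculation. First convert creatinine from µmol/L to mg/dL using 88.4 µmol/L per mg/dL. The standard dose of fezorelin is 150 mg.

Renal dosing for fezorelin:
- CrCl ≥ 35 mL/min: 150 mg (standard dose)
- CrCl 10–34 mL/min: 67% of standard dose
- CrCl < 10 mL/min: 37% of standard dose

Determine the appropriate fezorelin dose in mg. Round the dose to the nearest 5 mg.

SCr = 195 / 88.4 = 2.206 mg/dL
CrCl = (140 − 83) × 48.2 / (72 × 2.206) = 2747.4 / 158.83 ≈ 17.3 mL/min
CrCl ≈ 17 mL/min → bracket 10–34 mL/min.
67% of 150 mg = 100.5 mg → 100 mg

100 mg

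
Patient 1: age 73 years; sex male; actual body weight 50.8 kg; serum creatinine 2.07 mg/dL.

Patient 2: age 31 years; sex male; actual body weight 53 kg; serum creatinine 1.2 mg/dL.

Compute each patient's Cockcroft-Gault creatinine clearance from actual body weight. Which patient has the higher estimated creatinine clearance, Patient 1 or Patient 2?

Patient 2

Patient 1: CrCl = (140 − 73) × 50.8 / (72 × 2.07) = 3403.6 / 149.04 ≈ 22.8 mL/min
Patient 2: CrCl = (140 − 31) × 53 / (72 × 1.2) = 5777.0 / 86.40 ≈ 66.9 mL/min
22.8 vs 66.9 mL/min → Patient 2 is higher.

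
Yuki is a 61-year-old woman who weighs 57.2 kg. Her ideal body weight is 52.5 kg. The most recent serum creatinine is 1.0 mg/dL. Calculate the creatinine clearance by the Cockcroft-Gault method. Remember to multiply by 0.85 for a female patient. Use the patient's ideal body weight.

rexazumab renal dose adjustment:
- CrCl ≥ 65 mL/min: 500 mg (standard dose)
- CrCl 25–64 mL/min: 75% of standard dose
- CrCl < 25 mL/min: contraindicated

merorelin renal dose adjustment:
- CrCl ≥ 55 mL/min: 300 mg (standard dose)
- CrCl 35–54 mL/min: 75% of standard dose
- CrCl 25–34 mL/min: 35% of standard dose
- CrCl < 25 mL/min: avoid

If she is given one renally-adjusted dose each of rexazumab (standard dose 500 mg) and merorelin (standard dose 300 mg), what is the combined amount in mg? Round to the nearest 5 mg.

CrCl = (140 − 61) × 52.5 / (72 × 1) × 0.85 = 4147.5 / 72.00 × 0.85 ≈ 49.0 mL/min
CrCl ≈ 49 mL/min.
rexazumab: 25–64 mL/min → 75% of 500 mg = 375 mg.
merorelin: 35–54 mL/min → 75% of 300 mg = 225 mg.
Total = 375 + 225 = 600 mg.

600 mg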